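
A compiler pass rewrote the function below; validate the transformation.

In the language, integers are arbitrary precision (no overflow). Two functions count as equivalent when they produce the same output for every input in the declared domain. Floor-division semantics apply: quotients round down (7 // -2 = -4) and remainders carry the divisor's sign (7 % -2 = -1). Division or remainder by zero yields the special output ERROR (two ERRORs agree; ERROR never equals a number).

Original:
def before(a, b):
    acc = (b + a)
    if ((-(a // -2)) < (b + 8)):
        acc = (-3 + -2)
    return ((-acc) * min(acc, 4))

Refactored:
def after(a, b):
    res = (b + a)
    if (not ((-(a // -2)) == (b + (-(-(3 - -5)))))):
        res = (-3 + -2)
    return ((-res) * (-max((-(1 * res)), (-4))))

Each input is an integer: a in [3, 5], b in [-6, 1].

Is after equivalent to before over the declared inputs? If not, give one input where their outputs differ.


Try a=5, b=-6.
before: acc=-1, then ((-(a // -2)) < (b + 8)) is false, then returns -1
after: res=-1, then (not ((-(a // -2)) == (b + (-(-(3 - -5)))))) is true, then res=-5, then returns -25
-1 != -25, so the rewrite changes behavior.
verdict: not equivalent; witness: a=5, b=-6


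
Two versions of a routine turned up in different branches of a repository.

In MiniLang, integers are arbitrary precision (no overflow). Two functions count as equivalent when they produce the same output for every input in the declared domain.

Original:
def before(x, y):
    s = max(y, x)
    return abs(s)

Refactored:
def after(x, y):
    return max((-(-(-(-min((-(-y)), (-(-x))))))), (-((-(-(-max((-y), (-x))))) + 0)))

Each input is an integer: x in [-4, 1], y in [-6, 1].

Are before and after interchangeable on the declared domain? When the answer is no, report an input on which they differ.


The rewrite breaks on x=-4, y=-6, where the results are 4 and 6.
before: s := -4 | result 4
after: result 6
verdict: not equivalent; witness: x=-4, y=-6


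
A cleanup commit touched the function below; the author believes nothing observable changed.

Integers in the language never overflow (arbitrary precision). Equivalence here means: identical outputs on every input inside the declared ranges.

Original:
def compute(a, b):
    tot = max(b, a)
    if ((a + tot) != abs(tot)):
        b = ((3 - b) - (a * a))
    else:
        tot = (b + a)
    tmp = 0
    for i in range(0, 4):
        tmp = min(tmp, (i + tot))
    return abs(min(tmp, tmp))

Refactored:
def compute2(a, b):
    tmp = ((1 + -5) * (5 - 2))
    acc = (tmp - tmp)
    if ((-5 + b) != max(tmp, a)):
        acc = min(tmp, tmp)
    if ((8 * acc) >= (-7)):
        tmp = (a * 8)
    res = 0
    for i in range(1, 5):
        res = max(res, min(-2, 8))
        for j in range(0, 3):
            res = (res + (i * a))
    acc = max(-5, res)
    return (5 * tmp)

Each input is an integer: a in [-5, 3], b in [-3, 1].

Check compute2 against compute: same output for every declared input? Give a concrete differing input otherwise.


There is a counterexample at a=-5, b=-3: 3 on one side, -60 on the other.
compute: tot = -3; ((a + tot) != abs(tot)) -> true; b = -19; tmp = 0; [i=0]; tmp = -3; [i=1]; tmp = -3; [i=2]; tmp = -3; [i=3]; tmp = -3; return 3
compute2: tmp = -12; acc = 0; ((-5 + b) != max(tmp, a)) -> true; acc = -12; ((8 * acc) >= (-7)) -> false; res = 0; [i=1]; res = 0; [j=0]; res = -5; [j=1]; res = -10; [j=2]; res = -15; [i=2]; res = -2; [j=0]; res = -12; [j=1]; res = -22; [j=2]; res = -32; [i=3]; res = -2; [j=0]; res = -17; [j=1]; res = -32; [j=2]; res = -47; [i=4]; res = -2; [j=0]; res = -22; [j=1]; res = -42; [j=2]; res = -62; acc = -5; return -60
verdict: not equivalent; witness: a=-5, b=-3


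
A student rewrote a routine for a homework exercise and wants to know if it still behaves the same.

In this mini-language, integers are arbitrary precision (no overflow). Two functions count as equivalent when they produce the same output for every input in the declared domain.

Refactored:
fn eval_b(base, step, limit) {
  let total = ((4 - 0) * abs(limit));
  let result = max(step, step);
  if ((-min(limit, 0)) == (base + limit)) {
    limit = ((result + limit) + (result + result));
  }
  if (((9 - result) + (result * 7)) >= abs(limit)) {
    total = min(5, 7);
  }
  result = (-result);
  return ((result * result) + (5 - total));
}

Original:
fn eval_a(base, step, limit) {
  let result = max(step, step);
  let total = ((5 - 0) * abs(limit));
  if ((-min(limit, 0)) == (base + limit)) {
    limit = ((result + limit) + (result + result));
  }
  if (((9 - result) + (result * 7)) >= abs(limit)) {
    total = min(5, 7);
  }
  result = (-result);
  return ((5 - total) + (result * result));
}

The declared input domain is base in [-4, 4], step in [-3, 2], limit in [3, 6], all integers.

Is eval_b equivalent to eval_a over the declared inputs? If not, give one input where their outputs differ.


Evaluate both at base=-4, step=-3, limit=3.
eval_a: result=-3, then total=15, then ((-min(limit, 0)) == (base + limit)) is false, then (((9 - result) + (result * 7)) >= abs(limit)) is false, then result=3, then returns -1
eval_b: total=12, then result=-3, then ((-min(limit, 0)) == (base + limit)) is false, then (((9 - result) + (result * 7)) >= abs(limit)) is false, then result=3, then returns 2
-1 and 2 differ, so these are not the same function on this domain.
verdict: not equivalent; witness: base=-4, step=-3, limit=3


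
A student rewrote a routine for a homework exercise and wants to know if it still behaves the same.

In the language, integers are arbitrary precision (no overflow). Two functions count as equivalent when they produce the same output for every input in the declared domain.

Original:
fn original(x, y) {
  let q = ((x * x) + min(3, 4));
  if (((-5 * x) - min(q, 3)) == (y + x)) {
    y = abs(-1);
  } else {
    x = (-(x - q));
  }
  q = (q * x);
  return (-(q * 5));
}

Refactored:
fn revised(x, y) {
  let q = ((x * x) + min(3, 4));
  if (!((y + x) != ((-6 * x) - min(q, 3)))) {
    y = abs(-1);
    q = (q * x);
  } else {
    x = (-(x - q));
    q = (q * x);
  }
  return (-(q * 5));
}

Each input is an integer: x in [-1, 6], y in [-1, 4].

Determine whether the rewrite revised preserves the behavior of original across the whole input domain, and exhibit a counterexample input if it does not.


Not equivalent: x=-1, y=3 separates them (20 vs -100).
original: q := 4 | (((-5 * x) - min(q, 3)) == (y + x)): true | y := 1 | q := -4 | result 20
revised: q := 4 | (!((y + x) != ((-6 * x) - min(q, 3)))): false | x := 5 | q := 20 | result -100
verdict: not equivalent; witness: x=-1, y=3


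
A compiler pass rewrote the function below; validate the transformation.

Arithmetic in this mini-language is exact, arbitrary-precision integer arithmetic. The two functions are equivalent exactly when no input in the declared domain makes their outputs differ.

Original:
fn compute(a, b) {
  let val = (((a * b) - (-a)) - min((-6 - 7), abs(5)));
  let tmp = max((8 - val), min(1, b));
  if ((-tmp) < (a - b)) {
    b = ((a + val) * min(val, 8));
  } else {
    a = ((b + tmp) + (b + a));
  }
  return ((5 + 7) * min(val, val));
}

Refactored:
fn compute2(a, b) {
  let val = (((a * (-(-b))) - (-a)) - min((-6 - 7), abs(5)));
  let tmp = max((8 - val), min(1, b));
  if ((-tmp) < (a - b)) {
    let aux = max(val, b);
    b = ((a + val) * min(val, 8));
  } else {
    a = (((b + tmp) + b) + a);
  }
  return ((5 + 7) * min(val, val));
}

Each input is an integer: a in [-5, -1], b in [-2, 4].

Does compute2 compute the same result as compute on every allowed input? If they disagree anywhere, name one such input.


Comparing the listings, the differences include: local variable names differ, and min/max/abs usage differs, and statement counts differ.
Spot check at a=-2, b=1 — compute: val = 9; tmp = 1; ((-tmp) < (a - b)) -> false; a = 1; return 108. compute2: val = 9; tmp = 1; ((-tmp) < (a - b)) -> false; a = 1; return 108. Both give 108.
An exhaustive pass over the 35 declared inputs shows identical outputs.
verdict: equivalent


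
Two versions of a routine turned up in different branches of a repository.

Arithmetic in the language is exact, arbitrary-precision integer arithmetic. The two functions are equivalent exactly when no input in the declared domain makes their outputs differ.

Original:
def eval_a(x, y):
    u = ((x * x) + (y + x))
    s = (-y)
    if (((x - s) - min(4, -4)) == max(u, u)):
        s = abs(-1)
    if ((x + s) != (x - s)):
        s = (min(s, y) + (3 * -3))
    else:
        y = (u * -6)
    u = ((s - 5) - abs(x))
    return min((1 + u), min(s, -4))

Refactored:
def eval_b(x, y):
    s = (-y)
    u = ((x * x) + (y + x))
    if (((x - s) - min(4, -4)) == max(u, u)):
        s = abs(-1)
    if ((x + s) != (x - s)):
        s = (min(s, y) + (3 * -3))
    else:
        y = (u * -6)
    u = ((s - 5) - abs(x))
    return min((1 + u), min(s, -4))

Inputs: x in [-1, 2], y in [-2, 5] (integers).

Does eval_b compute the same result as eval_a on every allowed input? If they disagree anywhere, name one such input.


The two are interchangeable: same computation, different form, and every declared input agrees.
Spot check at x=2, y=-2 — eval_a: u=4, then s=2, then (((x - s) - min(4, -4)) == max(u, u)) is true, then s=1, then ((x + s) != (x - s)) is true, then s=-11, then u=-18, then returns -17. eval_b: s=2, then u=4, then (((x - s) - min(4, -4)) == max(u, u)) is true, then s=1, then ((x + s) != (x - s)) is true, then s=-11, then u=-18, then returns -17. Both give -17.
Every one of the 32 inputs gives matching results.
verdict: equivalent


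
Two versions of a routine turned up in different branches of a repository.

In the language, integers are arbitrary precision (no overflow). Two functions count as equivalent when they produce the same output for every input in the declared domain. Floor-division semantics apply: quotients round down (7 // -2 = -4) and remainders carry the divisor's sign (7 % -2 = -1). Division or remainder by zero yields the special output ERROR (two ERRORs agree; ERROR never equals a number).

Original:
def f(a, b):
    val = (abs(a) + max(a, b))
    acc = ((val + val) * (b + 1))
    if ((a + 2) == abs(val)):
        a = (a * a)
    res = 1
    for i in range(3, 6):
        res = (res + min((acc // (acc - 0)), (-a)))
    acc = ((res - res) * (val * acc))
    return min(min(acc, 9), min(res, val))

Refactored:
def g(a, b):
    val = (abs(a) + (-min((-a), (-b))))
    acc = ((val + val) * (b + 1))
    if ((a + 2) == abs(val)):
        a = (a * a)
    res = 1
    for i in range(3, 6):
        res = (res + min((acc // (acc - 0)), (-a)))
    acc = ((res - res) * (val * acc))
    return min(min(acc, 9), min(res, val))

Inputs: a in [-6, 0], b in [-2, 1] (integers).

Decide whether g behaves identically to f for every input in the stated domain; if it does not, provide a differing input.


Comparing the listings, the differences include: min/max/abs usage differs.
One worked example (a=-4, b=-1) — f: val becomes 3; next acc becomes 0; next ((a + 2) == abs(val)) evaluates to false; next res becomes 1; next at i=3:; next hits division by zero so the output is ERROR; g: val becomes 3; next acc becomes 0; next ((a + 2) == abs(val)) evaluates to false; next res becomes 1; next at i=3:; next hits division by zero so the output is ERROR; agreement on ERROR.
Sweeping the whole domain (28 inputs) finds no disagreement.
verdict: equivalent


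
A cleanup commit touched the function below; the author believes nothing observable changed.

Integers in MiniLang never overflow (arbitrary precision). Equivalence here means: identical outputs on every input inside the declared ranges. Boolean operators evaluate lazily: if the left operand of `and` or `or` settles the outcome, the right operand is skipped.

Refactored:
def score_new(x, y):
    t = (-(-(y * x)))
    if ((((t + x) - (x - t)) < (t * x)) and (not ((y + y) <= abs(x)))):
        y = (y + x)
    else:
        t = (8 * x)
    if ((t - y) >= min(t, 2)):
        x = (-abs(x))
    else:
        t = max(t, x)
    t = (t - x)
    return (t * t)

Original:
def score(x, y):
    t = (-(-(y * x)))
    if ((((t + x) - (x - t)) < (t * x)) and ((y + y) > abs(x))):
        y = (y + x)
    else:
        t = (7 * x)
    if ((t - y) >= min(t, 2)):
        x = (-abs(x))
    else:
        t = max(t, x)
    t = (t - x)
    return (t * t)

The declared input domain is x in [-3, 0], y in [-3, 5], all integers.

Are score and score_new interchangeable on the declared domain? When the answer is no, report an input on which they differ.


The rewrite breaks on x=-3, y=-3, where the results are 324 and 441.
score: t := 9 | ((((t + x) - (x - t)) < (t * x)) and ((y + y) > abs(x))): false | t := -21 | ((t - y) >= min(t, 2)): true | x := -3 | t := -18 | result 324
score_new: t := 9 | ((((t + x) - (x - t)) < (t * x)) and (not ((y + y) <= abs(x)))): false | t := -24 | ((t - y) >= min(t, 2)): true | x := -3 | t := -21 | result 441
verdict: not equivalent; witness: x=-3, y=-3


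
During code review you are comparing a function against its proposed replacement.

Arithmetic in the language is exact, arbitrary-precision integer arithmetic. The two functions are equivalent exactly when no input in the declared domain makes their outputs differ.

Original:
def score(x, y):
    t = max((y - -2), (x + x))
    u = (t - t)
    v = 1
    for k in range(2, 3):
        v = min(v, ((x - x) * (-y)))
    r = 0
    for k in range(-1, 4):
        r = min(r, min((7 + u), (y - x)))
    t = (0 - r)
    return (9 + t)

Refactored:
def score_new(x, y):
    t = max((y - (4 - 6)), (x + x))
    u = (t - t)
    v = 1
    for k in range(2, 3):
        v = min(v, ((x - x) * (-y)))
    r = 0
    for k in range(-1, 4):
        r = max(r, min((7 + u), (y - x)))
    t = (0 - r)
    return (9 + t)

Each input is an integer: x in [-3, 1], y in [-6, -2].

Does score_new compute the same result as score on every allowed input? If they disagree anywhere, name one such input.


Not equivalent: x=-3, y=-6 separates them (12 vs 9).
score: t becomes -4; next u becomes 0; next v becomes 1; next at k=2:; next v becomes 0; next r becomes 0; next at k=-1:; next r becomes -3; next at k=0:; next r becomes -3; next at k=1:; next r becomes -3; next at k=2:; next r becomes -3; next at k=3:; next r becomes -3; next t becomes 3; next final value 12
score_new: t becomes -4; next u becomes 0; next v becomes 1; next at k=2:; next v becomes 0; next r becomes 0; next at k=-1:; next r becomes 0; next at k=0:; next r becomes 0; next at k=1:; next r becomes 0; next at k=2:; next r becomes 0; next at k=3:; next r becomes 0; next t becomes 0; next final value 9
verdict: not equivalent; witness: x=-3, y=-6


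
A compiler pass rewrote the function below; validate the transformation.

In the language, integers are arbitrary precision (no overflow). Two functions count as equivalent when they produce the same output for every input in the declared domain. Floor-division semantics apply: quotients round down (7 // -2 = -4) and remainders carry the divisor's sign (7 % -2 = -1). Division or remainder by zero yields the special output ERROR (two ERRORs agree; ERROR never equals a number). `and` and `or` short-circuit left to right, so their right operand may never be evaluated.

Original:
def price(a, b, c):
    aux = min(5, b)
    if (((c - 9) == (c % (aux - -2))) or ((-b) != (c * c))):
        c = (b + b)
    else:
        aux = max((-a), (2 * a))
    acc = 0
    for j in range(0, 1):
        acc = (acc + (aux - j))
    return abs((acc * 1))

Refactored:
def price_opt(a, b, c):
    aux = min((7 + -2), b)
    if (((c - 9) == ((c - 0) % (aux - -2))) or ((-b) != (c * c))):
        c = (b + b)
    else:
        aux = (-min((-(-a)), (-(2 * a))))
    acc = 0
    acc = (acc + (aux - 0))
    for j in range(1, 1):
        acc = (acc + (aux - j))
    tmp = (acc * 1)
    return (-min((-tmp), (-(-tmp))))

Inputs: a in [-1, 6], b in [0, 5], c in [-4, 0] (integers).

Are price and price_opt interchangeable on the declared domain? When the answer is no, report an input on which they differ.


Although arithmetic usage differs, and constant usage differs, and local variable names differ, and statement counts differ, and min/max/abs usage differs, and loop structure differs, 240/240 inputs agree.
verdict: equivalent


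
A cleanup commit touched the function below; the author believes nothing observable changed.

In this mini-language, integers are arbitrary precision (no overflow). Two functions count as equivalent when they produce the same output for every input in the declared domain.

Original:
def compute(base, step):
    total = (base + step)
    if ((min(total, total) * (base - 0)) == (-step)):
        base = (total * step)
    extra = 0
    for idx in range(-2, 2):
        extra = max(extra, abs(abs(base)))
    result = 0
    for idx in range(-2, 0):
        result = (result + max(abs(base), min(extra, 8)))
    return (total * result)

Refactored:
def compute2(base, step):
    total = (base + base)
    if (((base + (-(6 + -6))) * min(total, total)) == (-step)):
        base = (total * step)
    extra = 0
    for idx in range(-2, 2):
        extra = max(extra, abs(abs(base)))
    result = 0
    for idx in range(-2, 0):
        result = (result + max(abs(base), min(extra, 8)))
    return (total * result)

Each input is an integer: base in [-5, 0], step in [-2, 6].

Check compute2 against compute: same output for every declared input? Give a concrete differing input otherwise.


Run the pair on base=-5, step=-2.
compute: total=-7, then ((min(total, total) * (base - 0)) == (-step)) is false, then extra=0, then (idx=-2), then extra=5, then (idx=-1), then extra=5, then (idx=0), then extra=5, then (idx=1), then extra=5, then result=0, then (idx=-2), then result=5, then (idx=-1), then result=10, then returns -70
compute2: total=-10, then (((base + (-(6 + -6))) * min(total, total)) == (-step)) is false, then extra=0, then (idx=-2), then extra=5, then (idx=-1), then extra=5, then (idx=0), then extra=5, then (idx=1), then extra=5, then result=0, then (idx=-2), then result=5, then (idx=-1), then result=10, then returns -100
-70 != -100, so the rewrite changes behavior.
verdict: not equivalent; witness: base=-5, step=-2


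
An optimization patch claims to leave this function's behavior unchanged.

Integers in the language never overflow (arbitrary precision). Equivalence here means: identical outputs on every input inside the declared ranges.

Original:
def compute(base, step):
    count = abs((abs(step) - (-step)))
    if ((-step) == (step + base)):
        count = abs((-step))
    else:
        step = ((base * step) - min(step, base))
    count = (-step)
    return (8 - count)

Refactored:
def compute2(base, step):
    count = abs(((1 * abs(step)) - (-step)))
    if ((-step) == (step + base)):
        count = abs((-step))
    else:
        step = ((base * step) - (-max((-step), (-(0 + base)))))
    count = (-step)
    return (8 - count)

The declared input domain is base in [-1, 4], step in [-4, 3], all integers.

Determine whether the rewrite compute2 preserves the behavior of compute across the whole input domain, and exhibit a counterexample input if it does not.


Although min/max/abs usage differs; arithmetic usage differs; constant usage differs, 48/48 inputs agree.
verdict: equivalent


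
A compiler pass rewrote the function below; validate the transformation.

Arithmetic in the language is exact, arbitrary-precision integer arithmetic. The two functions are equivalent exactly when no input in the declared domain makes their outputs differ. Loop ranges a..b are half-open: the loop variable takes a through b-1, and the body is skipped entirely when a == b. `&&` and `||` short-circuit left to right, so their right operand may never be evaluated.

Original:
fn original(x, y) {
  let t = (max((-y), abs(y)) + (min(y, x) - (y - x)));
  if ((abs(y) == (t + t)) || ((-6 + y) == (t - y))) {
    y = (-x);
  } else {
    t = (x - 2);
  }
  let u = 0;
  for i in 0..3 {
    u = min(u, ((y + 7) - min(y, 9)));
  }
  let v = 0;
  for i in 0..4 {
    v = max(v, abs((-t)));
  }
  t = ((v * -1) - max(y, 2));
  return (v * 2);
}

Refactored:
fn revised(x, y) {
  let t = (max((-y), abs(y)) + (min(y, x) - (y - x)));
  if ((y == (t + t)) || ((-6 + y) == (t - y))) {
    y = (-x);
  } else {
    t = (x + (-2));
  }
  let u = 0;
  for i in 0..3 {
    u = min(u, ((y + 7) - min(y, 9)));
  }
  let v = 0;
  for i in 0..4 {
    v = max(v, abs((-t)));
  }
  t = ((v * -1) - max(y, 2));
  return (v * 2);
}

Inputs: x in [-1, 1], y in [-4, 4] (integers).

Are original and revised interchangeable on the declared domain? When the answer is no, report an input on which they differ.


The rewrite breaks on x=-1, y=-2, where the results are 2 and 6.
original: t := 1 | ((abs(y) == (t + t)) || ((-6 + y) == (t - y))): true | y := 1 | u := 0 | iter i=0: | u := 0 | iter i=1: | u := 0 | iter i=2: | u := 0 | v := 0 | iter i=0: | v := 1 | iter i=1: | v := 1 | iter i=2: | v := 1 | iter i=3: | v := 1 | t := -3 | result 2
revised: t := 1 | ((y == (t + t)) || ((-6 + y) == (t - y))): false | t := -3 | u := 0 | iter i=0: | u := 0 | iter i=1: | u := 0 | iter i=2: | u := 0 | v := 0 | iter i=0: | v := 3 | iter i=1: | v := 3 | iter i=2: | v := 3 | iter i=3: | v := 3 | t := -5 | result 6
verdict: not equivalent; witness: x=-1, y=-2


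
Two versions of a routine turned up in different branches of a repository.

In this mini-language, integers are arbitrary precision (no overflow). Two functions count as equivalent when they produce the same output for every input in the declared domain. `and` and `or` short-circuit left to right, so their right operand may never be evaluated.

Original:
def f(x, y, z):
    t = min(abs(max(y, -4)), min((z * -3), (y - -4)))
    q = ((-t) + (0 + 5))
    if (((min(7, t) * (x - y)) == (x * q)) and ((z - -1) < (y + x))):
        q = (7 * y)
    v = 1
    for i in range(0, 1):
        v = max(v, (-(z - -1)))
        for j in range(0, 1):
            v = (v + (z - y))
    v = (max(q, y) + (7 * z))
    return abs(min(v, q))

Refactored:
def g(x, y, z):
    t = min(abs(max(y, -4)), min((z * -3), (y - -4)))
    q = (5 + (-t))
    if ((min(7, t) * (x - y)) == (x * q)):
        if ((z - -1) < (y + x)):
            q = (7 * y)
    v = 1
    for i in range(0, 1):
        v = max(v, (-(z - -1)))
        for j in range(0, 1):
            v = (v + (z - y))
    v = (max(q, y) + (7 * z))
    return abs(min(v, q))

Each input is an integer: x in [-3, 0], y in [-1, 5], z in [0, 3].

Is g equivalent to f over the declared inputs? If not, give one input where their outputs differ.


Although boolean connective usage differs, arithmetic usage differs, branching structure differs, statement counts differ, constant usage differs, 112/112 inputs agree.
verdict: equivalent


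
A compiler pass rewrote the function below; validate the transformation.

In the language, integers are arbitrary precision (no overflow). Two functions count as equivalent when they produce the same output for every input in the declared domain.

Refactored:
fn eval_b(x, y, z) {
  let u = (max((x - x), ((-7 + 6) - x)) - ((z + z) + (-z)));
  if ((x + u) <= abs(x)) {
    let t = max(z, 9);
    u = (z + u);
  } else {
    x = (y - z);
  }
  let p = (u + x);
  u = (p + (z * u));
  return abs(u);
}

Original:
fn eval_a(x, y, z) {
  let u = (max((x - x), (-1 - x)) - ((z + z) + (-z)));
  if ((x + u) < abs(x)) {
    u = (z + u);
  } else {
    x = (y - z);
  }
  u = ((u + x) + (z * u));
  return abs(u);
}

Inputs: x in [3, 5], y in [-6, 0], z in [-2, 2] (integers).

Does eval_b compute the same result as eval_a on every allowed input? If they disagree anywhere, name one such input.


Consider the input x=3, y=-6, z=0.
eval_a: u=0, then ((x + u) < abs(x)) is false, then x=-6, then u=-6, then returns 6
eval_b: u=0, then ((x + u) <= abs(x)) is true, then t=9, then u=0, then p=3, then u=3, then returns 3
6 against 3: the behavior changed.
verdict: not equivalent; witness: x=3, y=-6, z=0


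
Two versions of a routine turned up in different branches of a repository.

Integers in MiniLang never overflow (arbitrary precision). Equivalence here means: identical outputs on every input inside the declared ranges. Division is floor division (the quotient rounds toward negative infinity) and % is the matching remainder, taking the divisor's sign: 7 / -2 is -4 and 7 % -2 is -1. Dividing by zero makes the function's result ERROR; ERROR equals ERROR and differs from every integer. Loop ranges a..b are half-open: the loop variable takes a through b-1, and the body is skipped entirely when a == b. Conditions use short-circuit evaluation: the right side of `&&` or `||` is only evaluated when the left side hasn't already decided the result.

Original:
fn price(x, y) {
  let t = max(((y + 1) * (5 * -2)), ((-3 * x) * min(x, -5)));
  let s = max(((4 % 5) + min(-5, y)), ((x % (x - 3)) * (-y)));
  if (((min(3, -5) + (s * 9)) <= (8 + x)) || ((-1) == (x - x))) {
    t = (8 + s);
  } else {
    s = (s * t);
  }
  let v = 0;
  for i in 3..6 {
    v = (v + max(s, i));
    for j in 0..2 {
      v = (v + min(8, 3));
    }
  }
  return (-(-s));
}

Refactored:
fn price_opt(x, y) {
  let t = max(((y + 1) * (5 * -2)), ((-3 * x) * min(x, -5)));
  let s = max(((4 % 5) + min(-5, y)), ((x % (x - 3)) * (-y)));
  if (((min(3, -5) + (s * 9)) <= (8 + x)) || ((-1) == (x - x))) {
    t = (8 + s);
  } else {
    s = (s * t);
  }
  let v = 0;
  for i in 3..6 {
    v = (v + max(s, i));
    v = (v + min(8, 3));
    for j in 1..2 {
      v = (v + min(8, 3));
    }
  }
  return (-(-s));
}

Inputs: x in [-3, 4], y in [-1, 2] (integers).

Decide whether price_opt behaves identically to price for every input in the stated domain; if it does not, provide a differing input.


Comparing the listings, the differences include: statement counts differ; arithmetic usage differs; constant usage differs; min/max/abs usage differs; loop structure differs.
As a probe, take x=0, y=0: price runs t=0, then s=0, then (((min(3, -5) + (s * 9)) <= (8 + x)) || ((-1) == (x - x))) is true, then t=8, then v=0, then (i=3), then v=3, then (j=0), then v=6, then (j=1), then v=9, then (i=4), then v=13, then (j=0), then v=16, then (j=1), then v=19, then (i=5), then v=24, then (j=0), then v=27, then (j=1), then v=30, then returns 0; price_opt runs t=0, then s=0, then (((min(3, -5) + (s * 9)) <= (8 + x)) || ((-1) == (x - x))) is true, then t=8, then v=0, then (i=3), then v=3, then v=6, then (j=1), then v=9, then (i=4), then v=13, then v=16, then (j=1), then v=19, then (i=5), then v=24, then v=27, then (j=1), then v=30, then returns 0; both end at 0.
An exhaustive pass over the 32 declared inputs shows identical outputs.
verdict: equivalent


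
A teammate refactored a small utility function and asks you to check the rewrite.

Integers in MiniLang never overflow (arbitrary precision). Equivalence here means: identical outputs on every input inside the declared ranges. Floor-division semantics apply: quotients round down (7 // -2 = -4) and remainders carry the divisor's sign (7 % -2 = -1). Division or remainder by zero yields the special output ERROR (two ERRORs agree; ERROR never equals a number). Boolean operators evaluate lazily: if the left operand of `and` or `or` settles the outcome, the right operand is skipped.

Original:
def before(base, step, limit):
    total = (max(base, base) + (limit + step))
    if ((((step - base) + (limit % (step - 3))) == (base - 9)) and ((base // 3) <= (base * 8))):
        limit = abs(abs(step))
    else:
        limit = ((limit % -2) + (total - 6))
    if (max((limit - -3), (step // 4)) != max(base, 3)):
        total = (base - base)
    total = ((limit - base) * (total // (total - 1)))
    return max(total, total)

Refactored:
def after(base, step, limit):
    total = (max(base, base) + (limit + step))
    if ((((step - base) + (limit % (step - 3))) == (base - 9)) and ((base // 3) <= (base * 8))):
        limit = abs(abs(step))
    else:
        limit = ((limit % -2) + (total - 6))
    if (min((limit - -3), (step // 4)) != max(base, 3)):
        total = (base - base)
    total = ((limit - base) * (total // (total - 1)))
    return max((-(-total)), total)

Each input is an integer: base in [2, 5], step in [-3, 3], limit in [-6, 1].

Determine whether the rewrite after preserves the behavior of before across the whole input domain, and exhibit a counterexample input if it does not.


Input base=4, step=-1, limit=0: -3 from before versus 0 from after.
verdict: not equivalent; witness: base=4, step=-1, limit=0


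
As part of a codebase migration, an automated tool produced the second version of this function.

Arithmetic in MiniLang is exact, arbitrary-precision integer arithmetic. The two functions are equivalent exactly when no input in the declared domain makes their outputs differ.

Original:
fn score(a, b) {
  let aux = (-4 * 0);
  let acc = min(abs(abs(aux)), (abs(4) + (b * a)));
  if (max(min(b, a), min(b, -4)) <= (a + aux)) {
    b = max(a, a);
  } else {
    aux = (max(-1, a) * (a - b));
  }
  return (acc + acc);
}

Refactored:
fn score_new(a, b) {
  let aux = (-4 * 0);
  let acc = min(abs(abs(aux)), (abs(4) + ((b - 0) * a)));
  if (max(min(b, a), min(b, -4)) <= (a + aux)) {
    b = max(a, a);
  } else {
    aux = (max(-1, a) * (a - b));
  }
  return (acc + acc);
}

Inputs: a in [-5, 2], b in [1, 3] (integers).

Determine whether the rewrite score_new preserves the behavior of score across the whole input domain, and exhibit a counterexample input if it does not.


Equivalent — the differences include constant usage differs, and arithmetic usage differs, yet no declared input distinguishes the two.
Tracing a=-4, b=1: score: aux := 0 | acc := 0 | (max(min(b, a), min(b, -4)) <= (a + aux)): true | b := -4 | result 0 | score_new: aux := 0 | acc := 0 | (max(min(b, a), min(b, -4)) <= (a + aux)): true | b := -4 | result 0 — matching result 0.
Every one of the 24 inputs gives matching results.
verdict: equivalent


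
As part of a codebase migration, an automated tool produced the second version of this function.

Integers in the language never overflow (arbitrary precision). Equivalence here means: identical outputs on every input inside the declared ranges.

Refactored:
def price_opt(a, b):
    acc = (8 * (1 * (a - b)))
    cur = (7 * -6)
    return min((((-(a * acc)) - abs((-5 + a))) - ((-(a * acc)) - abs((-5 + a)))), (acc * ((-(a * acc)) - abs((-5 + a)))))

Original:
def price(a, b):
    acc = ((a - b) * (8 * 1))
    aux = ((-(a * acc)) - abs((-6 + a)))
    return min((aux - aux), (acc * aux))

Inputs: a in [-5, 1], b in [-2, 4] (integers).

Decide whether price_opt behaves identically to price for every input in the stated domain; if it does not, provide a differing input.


The rewrite breaks on a=0, b=-2, where the results are -96 and -80.
price: acc := 16 | aux := -6 | result -96
price_opt: acc := 16 | cur := -42 | result -80
verdict: not equivalent; witness: a=0, b=-2


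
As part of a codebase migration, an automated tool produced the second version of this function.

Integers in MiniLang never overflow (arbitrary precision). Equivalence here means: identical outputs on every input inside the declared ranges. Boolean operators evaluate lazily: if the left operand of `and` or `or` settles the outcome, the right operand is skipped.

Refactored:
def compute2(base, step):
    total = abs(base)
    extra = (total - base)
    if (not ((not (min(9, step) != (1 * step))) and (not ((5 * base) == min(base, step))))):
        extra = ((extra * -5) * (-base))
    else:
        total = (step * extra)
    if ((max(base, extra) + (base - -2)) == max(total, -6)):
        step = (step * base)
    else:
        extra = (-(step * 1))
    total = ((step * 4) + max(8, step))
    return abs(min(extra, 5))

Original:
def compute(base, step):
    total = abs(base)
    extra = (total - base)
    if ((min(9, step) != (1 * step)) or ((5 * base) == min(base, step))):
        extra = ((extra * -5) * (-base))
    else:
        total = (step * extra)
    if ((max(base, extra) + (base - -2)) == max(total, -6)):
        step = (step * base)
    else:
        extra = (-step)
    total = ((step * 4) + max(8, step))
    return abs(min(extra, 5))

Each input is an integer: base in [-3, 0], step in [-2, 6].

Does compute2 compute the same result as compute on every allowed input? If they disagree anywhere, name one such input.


Behavior is preserved: although arithmetic usage differs; and constant usage differs; and boolean connective usage differs, the outputs never diverge.
Tracing base=-3, step=0: compute: total=3, then extra=6, then ((min(9, step) != (1 * step)) or ((5 * base) == min(base, step))) is false, then total=0, then ((max(base, extra) + (base - -2)) == max(total, -6)) is false, then extra=0, then total=8, then returns 0 | compute2: total=3, then extra=6, then (not ((not (min(9, step) != (1 * step))) and (not ((5 * base) == min(base, step))))) is false, then total=0, then ((max(base, extra) + (base - -2)) == max(total, -6)) is false, then extra=0, then total=8, then returns 0 — matching result 0.
Across all 36 domain points the two functions coincide.
verdict: equivalent


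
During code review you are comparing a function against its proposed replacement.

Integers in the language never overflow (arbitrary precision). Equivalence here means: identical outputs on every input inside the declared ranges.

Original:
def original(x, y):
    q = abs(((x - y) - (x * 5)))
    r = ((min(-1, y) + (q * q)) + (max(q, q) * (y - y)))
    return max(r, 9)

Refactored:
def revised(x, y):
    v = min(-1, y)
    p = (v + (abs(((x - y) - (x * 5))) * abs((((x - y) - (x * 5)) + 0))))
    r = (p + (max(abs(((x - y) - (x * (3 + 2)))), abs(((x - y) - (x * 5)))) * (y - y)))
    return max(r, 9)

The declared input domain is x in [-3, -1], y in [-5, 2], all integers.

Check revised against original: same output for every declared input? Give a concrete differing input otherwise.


The two are interchangeable: local variable names differ, plus statement counts differ, plus arithmetic usage differs, plus constant usage differs, plus min/max/abs usage differs, and every declared input agrees.
As a probe, take x=-3, y=1: original runs q becomes 11; next r becomes 120; next final value 120; revised runs v becomes -1; next p becomes 120; next r becomes 120; next final value 120; both end at 120.
Checked all 24 inputs in the declared domain: the outputs agree on every one.
verdict: equivalent


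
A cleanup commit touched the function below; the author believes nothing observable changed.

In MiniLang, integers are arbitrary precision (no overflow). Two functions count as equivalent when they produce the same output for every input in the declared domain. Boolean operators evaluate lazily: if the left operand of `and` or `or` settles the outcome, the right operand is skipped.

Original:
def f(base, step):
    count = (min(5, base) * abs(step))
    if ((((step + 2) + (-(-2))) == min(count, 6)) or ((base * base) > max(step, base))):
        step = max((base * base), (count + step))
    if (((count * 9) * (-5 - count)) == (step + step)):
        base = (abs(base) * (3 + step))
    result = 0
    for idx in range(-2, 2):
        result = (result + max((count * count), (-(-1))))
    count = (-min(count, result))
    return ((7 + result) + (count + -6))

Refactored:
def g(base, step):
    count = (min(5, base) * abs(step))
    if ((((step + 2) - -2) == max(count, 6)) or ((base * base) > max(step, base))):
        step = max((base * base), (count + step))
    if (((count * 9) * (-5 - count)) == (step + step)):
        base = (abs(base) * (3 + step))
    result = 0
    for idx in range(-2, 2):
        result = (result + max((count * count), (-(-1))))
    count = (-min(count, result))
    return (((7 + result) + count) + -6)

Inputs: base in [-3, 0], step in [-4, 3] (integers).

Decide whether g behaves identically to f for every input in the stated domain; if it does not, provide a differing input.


The edit looks behavioral (`min(count, 6)` became `max(count, 6)`), but over these ranges it never changes the outcome.
Tracing base=-1, step=2: f: count becomes -2; next ((((step + 2) + (-(-2))) == min(count, 6)) or ((base * base) > max(step, base))) evaluates to false; next (((count * 9) * (-5 - count)) == (step + step)) evaluates to false; next result becomes 0; next at idx=-2:; next result becomes 4; next at idx=-1:; next result becomes 8; next at idx=0:; next result becomes 12; next at idx=1:; next result becomes 16; next count becomes 2; next final value 19 | g: count becomes -2; next ((((step + 2) - -2) == max(count, 6)) or ((base * base) > max(step, base))) evaluates to true; next step becomes 1; next (((count * 9) * (-5 - count)) == (step + step)) evaluates to false; next result becomes 0; next at idx=-2:; next result becomes 4; next at idx=-1:; next result becomes 8; next at idx=0:; next result becomes 12; next at idx=1:; next result becomes 16; next count becomes 2; next final value 19 — matching result 19.
Checked all 32 inputs in the declared domain: the outputs agree on every one.
verdict: equivalent


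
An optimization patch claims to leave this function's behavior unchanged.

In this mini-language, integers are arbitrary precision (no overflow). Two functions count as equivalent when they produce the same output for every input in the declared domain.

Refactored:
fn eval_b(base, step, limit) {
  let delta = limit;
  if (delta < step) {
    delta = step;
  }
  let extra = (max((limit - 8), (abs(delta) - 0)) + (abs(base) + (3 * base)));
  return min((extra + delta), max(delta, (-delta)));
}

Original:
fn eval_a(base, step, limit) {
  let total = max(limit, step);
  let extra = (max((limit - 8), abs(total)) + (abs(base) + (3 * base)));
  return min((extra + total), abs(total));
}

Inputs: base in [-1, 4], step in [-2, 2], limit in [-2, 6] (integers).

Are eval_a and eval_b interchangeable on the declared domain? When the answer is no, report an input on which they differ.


Side by side, the visible changes include: constant usage differs, plus arithmetic usage differs, plus local variable names differ, plus statement counts differ, plus min/max/abs usage differs, plus branching structure differs, plus comparison usage differs.
Spot check at base=4, step=2, limit=4 — eval_a: total := 4 | extra := 20 | result 4. eval_b: delta := 4 | (delta < step): false | extra := 20 | result 4. Both give 4.
Across all 270 domain points the two functions coincide.
verdict: equivalent


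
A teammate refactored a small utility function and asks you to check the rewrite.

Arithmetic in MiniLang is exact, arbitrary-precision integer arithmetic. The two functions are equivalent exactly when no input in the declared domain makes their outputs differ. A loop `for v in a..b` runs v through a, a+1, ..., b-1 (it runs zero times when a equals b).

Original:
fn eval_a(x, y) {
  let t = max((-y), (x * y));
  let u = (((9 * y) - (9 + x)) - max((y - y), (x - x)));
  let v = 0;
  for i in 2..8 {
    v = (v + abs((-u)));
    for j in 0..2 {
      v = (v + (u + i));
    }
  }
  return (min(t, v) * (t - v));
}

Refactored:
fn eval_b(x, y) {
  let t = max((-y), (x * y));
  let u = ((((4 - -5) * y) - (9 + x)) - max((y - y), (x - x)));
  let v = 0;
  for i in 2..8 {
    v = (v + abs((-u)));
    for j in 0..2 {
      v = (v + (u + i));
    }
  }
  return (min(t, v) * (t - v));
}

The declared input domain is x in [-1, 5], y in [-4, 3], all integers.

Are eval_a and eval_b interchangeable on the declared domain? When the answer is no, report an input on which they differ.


Differences: constant usage differs, plus arithmetic usage differs — yet all 56 inputs agree.
verdict: equivalent


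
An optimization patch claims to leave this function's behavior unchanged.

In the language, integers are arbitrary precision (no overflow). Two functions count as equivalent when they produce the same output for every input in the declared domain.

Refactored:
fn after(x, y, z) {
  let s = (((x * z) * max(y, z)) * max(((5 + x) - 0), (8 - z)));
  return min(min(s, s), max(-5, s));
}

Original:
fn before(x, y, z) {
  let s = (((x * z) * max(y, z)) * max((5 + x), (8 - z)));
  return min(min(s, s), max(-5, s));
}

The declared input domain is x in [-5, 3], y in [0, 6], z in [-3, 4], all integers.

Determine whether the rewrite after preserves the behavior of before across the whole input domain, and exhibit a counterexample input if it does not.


Side by side, the visible changes include: constant usage differs; and arithmetic usage differs.
As a probe, take x=3, y=2, z=0: before runs s becomes 0; next final value 0; after runs s becomes 0; next final value 0; both end at 0.
Checked all 504 inputs in the declared domain: the outputs agree on every one.
verdict: equivalent
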